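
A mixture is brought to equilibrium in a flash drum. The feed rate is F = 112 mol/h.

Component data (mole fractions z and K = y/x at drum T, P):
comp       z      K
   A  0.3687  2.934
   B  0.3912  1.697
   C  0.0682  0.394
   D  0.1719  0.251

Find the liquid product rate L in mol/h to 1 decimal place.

L = 16.7 mol/h

Let β = V/F and solve Σ zᵢ(Kᵢ−1)/(1+β(Kᵢ−1)) = 0.
Check two-phase: ΣzᵢKᵢ = 1.8156 > 1 and Σzᵢ/Kᵢ = 1.2141 > 1, so g(0) = 0.8156 > 0 and g(1) = -0.2141 < 0.
Newton–Raphson from β = 0.5:
  β = 0.5000: g = 0.29958, g' = -0.7590 → β = 0.8947
  β = 0.8947: g = -0.05150, g' = -1.2629 → β = 0.8539
  β = 0.8539: g = -0.00304, g' = -1.1208 → β = 0.8512
Converged at β = 0.8512.
Then V = β·F = 0.8512·112 = 95.3 mol/h and L = F − V = 16.7 mol/h.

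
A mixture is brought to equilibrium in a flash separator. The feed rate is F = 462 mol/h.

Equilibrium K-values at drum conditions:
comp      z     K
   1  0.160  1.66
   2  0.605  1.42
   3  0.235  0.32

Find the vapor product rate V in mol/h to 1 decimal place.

Material balance + equilibrium reduce to Σ zᵢ(Kᵢ−1)/(1+ψ(Kᵢ−1)) = 0.
g(0) = ΣzᵢKᵢ − 1 = 0.200 and g(1) = 1 − Σzᵢ/Kᵢ = -0.257, so a root lies in (0, 1).
Newton iteration, ψ⁰ = 0.5:
  ψ = 0.500: g = 0.0473, g' = -0.362 → ψ = 0.631
  ψ = 0.631: g = -0.0043, g' = -0.435 → ψ = 0.621
Converged at ψ = 0.621.
Then V = ψ·F = 0.6206·462 = 286.7 mol/h and L = F − V = 175.3 mol/h.

V = 286.7 mol/h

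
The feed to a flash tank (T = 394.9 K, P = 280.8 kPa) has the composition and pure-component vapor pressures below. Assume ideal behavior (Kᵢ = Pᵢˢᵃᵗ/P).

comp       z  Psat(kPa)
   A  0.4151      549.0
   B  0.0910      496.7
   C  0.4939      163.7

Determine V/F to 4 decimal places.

V/F = 0.6764

Raoult's law: Kᵢ = Pᵢˢᵃᵗ/P = Pᵢˢᵃᵗ/280.8.
  K_A = 549.0/280.8 = 1.955128, K_B = 496.7/280.8 = 1.768875, K_C = 163.7/280.8 = 0.582977
Material balance + equilibrium reduce to Σ zᵢ(Kᵢ−1)/(1+V/F(Kᵢ−1)) = 0.
Check two-phase: ΣzᵢKᵢ = 1.2605 > 1 and Σzᵢ/Kᵢ = 1.1110 > 1, so g(0) = 0.2605 > 0 and g(1) = -0.1110 < 0.
Newton–Raphson from V/F = 0.7:
  V/F = 0.7000: g = -0.00778, g' = -0.3301 → V/F = 0.6764
Converged at V/F = 0.6764.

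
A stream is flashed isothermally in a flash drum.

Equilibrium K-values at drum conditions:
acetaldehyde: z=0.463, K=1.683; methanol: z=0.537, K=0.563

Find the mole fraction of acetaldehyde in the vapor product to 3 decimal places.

Newton iteration, V/F⁰ = 0.34:
  V/F = 0.340: g = -0.0190, g' = -0.284 → V/F = 0.273
Converged at V/F = 0.273.
Compositions from xᵢ = zᵢ/(1+V/F(Kᵢ−1)), yᵢ = Kᵢxᵢ:
  acetaldehyde: x = 0.390, y = 0.657
  methanol: x = 0.610, y = 0.343

y_acetaldehyde = 0.657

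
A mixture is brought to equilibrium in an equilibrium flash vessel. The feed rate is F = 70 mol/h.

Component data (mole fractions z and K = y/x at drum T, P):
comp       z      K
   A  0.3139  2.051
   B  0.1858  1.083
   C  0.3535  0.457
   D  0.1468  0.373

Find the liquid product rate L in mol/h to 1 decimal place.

L = 61.1 mol/h

Material balance + equilibrium reduce to Σ zᵢ(Kᵢ−1)/(1+ψ(Kᵢ−1)) = 0.
g(0) = ΣzᵢKᵢ − 1 = 0.0613 and g(1) = 1 − Σzᵢ/Kᵢ = -0.4917, so a root lies in (0, 1).
Newton–Raphson from ψ = 0.43:
  ψ = 0.4300: g = -0.13433, g' = -0.4513 → ψ = 0.1323
  ψ = 0.1323: g = -0.00229, g' = -0.4581 → ψ = 0.1273
Converged at ψ = 0.1273.
Then V = ψ·F = 0.1273·70 = 8.9 mol/h and L = F − V = 61.1 mol/h.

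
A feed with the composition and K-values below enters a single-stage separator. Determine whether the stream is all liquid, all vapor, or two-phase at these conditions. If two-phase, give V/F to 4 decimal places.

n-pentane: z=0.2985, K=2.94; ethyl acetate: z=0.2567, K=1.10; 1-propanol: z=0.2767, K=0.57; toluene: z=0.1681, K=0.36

ΣzᵢKᵢ = 1.3782; Σzᵢ/Kᵢ = 1.2873.
Both exceed 1, so a two-phase solution exists.
Rachford–Rice: g(ψ) = Σ zᵢ(Kᵢ−1)/(1+ψ(Kᵢ−1)) = 0.
Newton–Raphson from ψ = 0.36:
  ψ = 0.3600: g = 0.08518, g' = -0.5797 → ψ = 0.5069
  ψ = 0.5069: g = 0.00500, g' = -0.5224 → ψ = 0.5165
Converged at ψ = 0.5165.

two-phase, V/F = 0.5165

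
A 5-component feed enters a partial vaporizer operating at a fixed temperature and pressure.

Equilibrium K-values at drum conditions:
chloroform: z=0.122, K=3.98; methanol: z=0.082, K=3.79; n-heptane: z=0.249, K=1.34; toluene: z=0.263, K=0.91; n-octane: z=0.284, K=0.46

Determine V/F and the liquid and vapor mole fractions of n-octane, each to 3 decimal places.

Material balance + equilibrium reduce to Σ zᵢ(Kᵢ−1)/(1+V/F(Kᵢ−1)) = 0.
g(0) = ΣzᵢKᵢ − 1 = 0.500 and g(1) = 1 − Σzᵢ/Kᵢ = -0.145, so a root lies in (0, 1).
Newton iteration, V/F⁰ = 0.59:
  V/F = 0.590: g = 0.0387, g' = -0.434 → V/F = 0.679
  V/F = 0.679: g = 0.0006, g' = -0.423 → V/F = 0.681
Converged at V/F = 0.681.
Compositions from xᵢ = zᵢ/(1+V/F(Kᵢ−1)), yᵢ = Kᵢxᵢ:
  chloroform: x = 0.040, y = 0.160
  methanol: x = 0.028, y = 0.107
  n-heptane: x = 0.202, y = 0.271
  toluene: x = 0.280, y = 0.255
  n-octane: x = 0.449, y = 0.207

V/F = 0.681, x_n-octane = 0.449, y_n-octane = 0.207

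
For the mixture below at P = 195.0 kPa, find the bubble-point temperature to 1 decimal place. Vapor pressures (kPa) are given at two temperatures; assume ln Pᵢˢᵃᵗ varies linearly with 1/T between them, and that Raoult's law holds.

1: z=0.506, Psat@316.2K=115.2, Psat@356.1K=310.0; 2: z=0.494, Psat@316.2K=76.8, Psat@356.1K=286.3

T = 340.1 K

Bubble-point temperature: ΣzᵢPᵢˢᵃᵗ(T) = P. Interpolate ln Pᵢˢᵃᵗ = aᵢ + bᵢ/T.
  T = 316.2 K: ΣzᵢPᵢˢᵃᵗ = 96.23 kPa
  T = 356.1 K: ΣzᵢPᵢˢᵃᵗ = 298.29 kPa
  T = 336.1 K: ΣzᵢPᵢˢᵃᵗ = 174.39 kPa
  T = 346.1 K: ΣzᵢPᵢˢᵃᵗ = 229.69 kPa
  T = 341.1 K: ΣzᵢPᵢˢᵃᵗ = 200.51 kPa
  T = 338.6 K: ΣzᵢPᵢˢᵃᵗ = 187.08 kPa
Interpolating between 338.6 K and 341.1 K gives T ≈ 340.1 K.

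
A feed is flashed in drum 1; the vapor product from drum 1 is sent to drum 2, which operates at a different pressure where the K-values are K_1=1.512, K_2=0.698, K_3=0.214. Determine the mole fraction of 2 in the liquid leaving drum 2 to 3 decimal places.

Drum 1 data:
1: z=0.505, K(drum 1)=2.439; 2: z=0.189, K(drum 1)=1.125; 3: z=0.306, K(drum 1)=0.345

Drum 1:
Material balance + equilibrium reduce to Σ zᵢ(Kᵢ−1)/(1+ψ₁(Kᵢ−1)) = 0.
Feasibility: ΣzᵢKᵢ = 1.550, Σzᵢ/Kᵢ = 1.262 — both > 1, two phases present.
Iterate (Newton) starting at ψ₁ = 0.52:
  ψ₁ = 0.520: g = 0.1339, g' = -0.647 → ψ₁ = 0.727
  ψ₁ = 0.727: g = -0.0059, g' = -0.731 → ψ₁ = 0.719
Converged at ψ₁ = 0.719.
Drum-1 compositions:
  1: x = 0.248, y = 0.605
  2: x = 0.173, y = 0.195
  3: x = 0.578, y = 0.200
Drum-2 feed = drum-1 vapor: z₂ = (0.6054, 0.1951, 0.1995).
Drum 2:
Newton iteration, ψ₂⁰ = 0.57:
  ψ₂ = 0.570: g = -0.1154, g' = -0.526 → ψ₂ = 0.351
  ψ₂ = 0.351: g = -0.0196, g' = -0.371 → ψ₂ = 0.298
  ψ₂ = 0.298: g = -0.0006, g' = -0.351 → ψ₂ = 0.296
Converged at ψ₂ = 0.296.
  1: x = 0.526, y = 0.795
  2: x = 0.214, y = 0.150
  3: x = 0.260, y = 0.056

x_2 (drum 2) = 0.214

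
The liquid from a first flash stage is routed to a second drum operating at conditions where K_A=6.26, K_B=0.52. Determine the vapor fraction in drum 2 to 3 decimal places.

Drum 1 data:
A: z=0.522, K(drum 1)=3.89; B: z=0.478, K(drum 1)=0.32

Drum 1:
Material balance + equilibrium reduce to Σ zᵢ(Kᵢ−1)/(1+ψ₁(Kᵢ−1)) = 0.
Check two-phase: ΣzᵢKᵢ = 2.184 > 1 and Σzᵢ/Kᵢ = 1.628 > 1, so g(0) = 1.184 > 0 and g(1) = -0.628 < 0.
Newton iteration, ψ₁⁰ = 0.5:
  ψ₁ = 0.500: g = 0.1245, g' = -1.237 → ψ₁ = 0.601
  ψ₁ = 0.601: g = 0.0019, g' = -1.214 → ψ₁ = 0.602
Converged at ψ₁ = 0.602.
Drum-1 compositions:
  A: x = 0.190, y = 0.741
  B: x = 0.810, y = 0.259
Drum-2 feed = drum-1 liquid: z₂ = (0.1905, 0.8095).
Drum 2:
Let ψ₂ = V/F and solve Σ zᵢ(Kᵢ−1)/(1+ψ₂(Kᵢ−1)) = 0.
Check two-phase: ΣzᵢKᵢ = 1.613 > 1 and Σzᵢ/Kᵢ = 1.587 > 1, so g(0) = 0.613 > 0 and g(1) = -0.587 < 0.
Newton–Raphson from ψ₂ = 0.57:
  ψ₂ = 0.570: g = -0.2843, g' = -0.683 → ψ₂ = 0.154
  ψ₂ = 0.154: g = 0.1343, g' = -1.828 → ψ₂ = 0.227
  ψ₂ = 0.227: g = 0.0202, g' = -1.328 → ψ₂ = 0.242
  ψ₂ = 0.242: g = 0.0006, g' = -1.257 → ψ₂ = 0.243
Converged at ψ₂ = 0.243.
  A: x = 0.084, y = 0.523
  B: x = 0.916, y = 0.477

V/F (drum 2) = 0.243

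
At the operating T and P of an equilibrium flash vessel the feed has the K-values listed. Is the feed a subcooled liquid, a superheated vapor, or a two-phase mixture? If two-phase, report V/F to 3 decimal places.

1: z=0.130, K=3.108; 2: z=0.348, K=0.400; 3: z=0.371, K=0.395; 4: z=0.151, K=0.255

ΣzᵢKᵢ = 0.728; Σzᵢ/Kᵢ = 2.443.
Since ΣzᵢKᵢ < 1 the mixture is below its bubble point — single liquid phase.

subcooled liquid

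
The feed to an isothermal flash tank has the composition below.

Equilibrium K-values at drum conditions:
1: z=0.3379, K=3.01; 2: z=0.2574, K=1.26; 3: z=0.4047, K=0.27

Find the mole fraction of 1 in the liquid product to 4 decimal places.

Newton–Raphson from ψ = 0.5:
  ψ = 0.5000: g = -0.06728, g' = -0.8881 → ψ = 0.4242
  ψ = 0.4242: g = -0.00111, g' = -0.8644 → ψ = 0.4230
Converged at ψ = 0.4230.
Compositions from xᵢ = zᵢ/(1+ψ(Kᵢ−1)), yᵢ = Kᵢxᵢ:
  1: x = 0.1826, y = 0.5497
  2: x = 0.2319, y = 0.2922
  3: x = 0.5855, y = 0.1581

x_1 = 0.1826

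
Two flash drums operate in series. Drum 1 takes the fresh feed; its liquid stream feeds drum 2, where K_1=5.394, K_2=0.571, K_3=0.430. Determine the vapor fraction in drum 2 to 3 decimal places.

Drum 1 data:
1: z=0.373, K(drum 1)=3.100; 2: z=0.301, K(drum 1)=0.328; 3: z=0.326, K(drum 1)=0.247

Drum 1:
Let ψ₁ = V/F and solve Σ zᵢ(Kᵢ−1)/(1+ψ₁(Kᵢ−1)) = 0.
g(0) = ΣzᵢKᵢ − 1 = 0.336 and g(1) = 1 − Σzᵢ/Kᵢ = -1.358, so a root lies in (0, 1).
Newton–Raphson from ψ₁ = 0.37:
  ψ₁ = 0.370: g = -0.1687, g' = -1.117 → ψ₁ = 0.219
  ψ₁ = 0.219: g = 0.0055, g' = -1.224 → ψ₁ = 0.223
Converged at ψ₁ = 0.223.
Drum-1 compositions:
  1: x = 0.254, y = 0.787
  2: x = 0.354, y = 0.116
  3: x = 0.392, y = 0.097
Drum-2 feed = drum-1 liquid: z₂ = (0.2539, 0.3542, 0.3919).
Drum 2:
Rachford–Rice: g(ψ₂) = Σ zᵢ(Kᵢ−1)/(1+ψ₂(Kᵢ−1)) = 0.
Feasibility: ΣzᵢKᵢ = 1.740, Σzᵢ/Kᵢ = 1.579 — both > 1, two phases present.
Iterate (Newton) starting at ψ₂ = 0.63:
  ψ₂ = 0.630: g = -0.2608, g' = -0.778 → ψ₂ = 0.295
  ψ₂ = 0.295: g = 0.0437, g' = -1.200 → ψ₂ = 0.331
  ψ₂ = 0.331: g = 0.0020, g' = -1.095 → ψ₂ = 0.333
Converged at ψ₂ = 0.333.
  1: x = 0.103, y = 0.556
  2: x = 0.413, y = 0.236
  3: x = 0.484, y = 0.208

V/F (drum 2) = 0.333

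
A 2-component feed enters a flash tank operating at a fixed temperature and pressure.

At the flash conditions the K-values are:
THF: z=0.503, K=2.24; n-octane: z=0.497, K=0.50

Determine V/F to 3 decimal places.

V/F = 0.605

Material balance + equilibrium reduce to Σ zᵢ(Kᵢ−1)/(1+V/F(Kᵢ−1)) = 0.
g(0) = ΣzᵢKᵢ − 1 = 0.375 and g(1) = 1 − Σzᵢ/Kᵢ = -0.219, so a root lies in (0, 1).
Binary case is linear: z₁(K₁−1)(1+V/F(K₂−1)) + z₂(K₂−1)(1+V/F(K₁−1)) = 0
⇒ V/F = [z₁(K₁−1)+z₂(K₂−1)] / [−(K₁−1)(K₂−1)] = 0.3752/0.6200 = 0.605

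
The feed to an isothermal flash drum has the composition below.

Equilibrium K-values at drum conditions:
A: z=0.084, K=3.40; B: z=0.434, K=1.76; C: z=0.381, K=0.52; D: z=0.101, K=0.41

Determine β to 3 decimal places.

β = 0.512

Let β = V/F and solve Σ zᵢ(Kᵢ−1)/(1+β(Kᵢ−1)) = 0.
g(0) = ΣzᵢKᵢ − 1 = 0.289 and g(1) = 1 − Σzᵢ/Kᵢ = -0.250, so a root lies in (0, 1).
Newton–Raphson from β = 0.6:
  β = 0.600: g = -0.0399, g' = -0.457 → β = 0.513
  β = 0.513: g = -0.0002, g' = -0.454 → β = 0.512
Converged at β = 0.512.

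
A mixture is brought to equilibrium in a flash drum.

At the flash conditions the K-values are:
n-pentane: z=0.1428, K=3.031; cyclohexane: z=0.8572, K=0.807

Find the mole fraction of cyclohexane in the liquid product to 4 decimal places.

Binary case is linear: z₁(K₁−1)(1+β(K₂−1)) + z₂(K₂−1)(1+β(K₁−1)) = 0
⇒ β = [z₁(K₁−1)+z₂(K₂−1)] / [−(K₁−1)(K₂−1)] = 0.12459/0.39198 = 0.3178
Compositions from xᵢ = zᵢ/(1+β(Kᵢ−1)), yᵢ = Kᵢxᵢ:
  n-pentane: x = 0.0868, y = 0.2630
  cyclohexane: x = 0.9132, y = 0.7370

x_cyclohexane = 0.9132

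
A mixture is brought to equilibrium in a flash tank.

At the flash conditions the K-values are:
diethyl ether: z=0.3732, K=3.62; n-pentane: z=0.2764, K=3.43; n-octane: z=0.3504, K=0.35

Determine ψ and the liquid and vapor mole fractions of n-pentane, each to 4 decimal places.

ψ = 0.8613, x_n-pentane = 0.0894, y_n-pentane = 0.3065

Material balance + equilibrium reduce to Σ zᵢ(Kᵢ−1)/(1+ψ(Kᵢ−1)) = 0.
Feasibility: ΣzᵢKᵢ = 2.4217, Σzᵢ/Kᵢ = 1.1848 — both > 1, two phases present.
Newton–Raphson from ψ = 0.5:
  ψ = 0.5000: g = 0.38909, g' = -1.1377 → ψ = 0.8420
  ψ = 0.8420: g = 0.02236, g' = -1.1475 → ψ = 0.8615
  ψ = 0.8615: g = -0.00028, g' = -1.1766 → ψ = 0.8613
Converged at ψ = 0.8613.
Compositions from xᵢ = zᵢ/(1+ψ(Kᵢ−1)), yᵢ = Kᵢxᵢ:
  diethyl ether: x = 0.1146, y = 0.4149
  n-pentane: x = 0.0894, y = 0.3065
  n-octane: x = 0.7960, y = 0.2786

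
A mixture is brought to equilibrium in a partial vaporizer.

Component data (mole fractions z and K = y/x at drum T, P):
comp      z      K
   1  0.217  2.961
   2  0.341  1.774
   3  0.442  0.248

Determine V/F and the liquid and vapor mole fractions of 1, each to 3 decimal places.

V/F = 0.360, x_1 = 0.127, y_1 = 0.377

Material balance + equilibrium reduce to Σ zᵢ(Kᵢ−1)/(1+V/F(Kᵢ−1)) = 0.
Feasibility: ΣzᵢKᵢ = 1.357, Σzᵢ/Kᵢ = 2.048 — both > 1, two phases present.
Iterate (Newton) starting at V/F = 0.58:
  V/F = 0.580: g = -0.2082, g' = -1.066 → V/F = 0.385
  V/F = 0.385: g = -0.0217, g' = -0.887 → V/F = 0.360
Converged at V/F = 0.360.
Compositions from xᵢ = zᵢ/(1+V/F(Kᵢ−1)), yᵢ = Kᵢxᵢ:
  1: x = 0.127, y = 0.377
  2: x = 0.267, y = 0.473
  3: x = 0.606, y = 0.150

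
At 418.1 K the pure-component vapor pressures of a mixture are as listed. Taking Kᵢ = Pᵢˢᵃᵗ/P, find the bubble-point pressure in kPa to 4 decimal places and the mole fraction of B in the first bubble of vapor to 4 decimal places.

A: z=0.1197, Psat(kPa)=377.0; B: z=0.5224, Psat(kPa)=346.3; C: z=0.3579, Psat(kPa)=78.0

Pbub = 253.9502 kPa, y_B = 0.7124

At the bubble point ψ → 0, so ΣzᵢKᵢ = 1 with Kᵢ = Pᵢˢᵃᵗ/P ⇒ P = ΣzᵢPᵢˢᵃᵗ.
P = 0.1197·377.0 + 0.5224·346.3 + 0.3579·78.0 = 253.9502 kPa
yᵢ = zᵢPᵢˢᵃᵗ/P ⇒ y_B = 0.5224·346.3/253.9502 = 0.7124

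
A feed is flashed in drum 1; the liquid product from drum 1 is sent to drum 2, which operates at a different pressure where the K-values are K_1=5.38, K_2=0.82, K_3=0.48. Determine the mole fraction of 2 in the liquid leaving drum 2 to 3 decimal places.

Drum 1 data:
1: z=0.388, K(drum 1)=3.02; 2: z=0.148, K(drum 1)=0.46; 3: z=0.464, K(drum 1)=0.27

Drum 1:
Material balance + equilibrium reduce to Σ zᵢ(Kᵢ−1)/(1+ψ₁(Kᵢ−1)) = 0.
Check two-phase: ΣzᵢKᵢ = 1.365 > 1 and Σzᵢ/Kᵢ = 2.169 > 1, so g(0) = 0.365 > 0 and g(1) = -1.169 < 0.
Iterate (Newton) starting at ψ₁ = 0.63:
  ψ₁ = 0.630: g = -0.4034, g' = -1.253 → ψ₁ = 0.308
  ψ₁ = 0.308: g = -0.0498, g' = -1.075 → ψ₁ = 0.262
  ψ₁ = 0.262: g = 0.0008, g' = -1.114 → ψ₁ = 0.263
Converged at ψ₁ = 0.263.
Drum-1 compositions:
  1: x = 0.254, y = 0.766
  2: x = 0.172, y = 0.079
  3: x = 0.574, y = 0.155
Drum-2 feed = drum-1 liquid: z₂ = (0.2535, 0.1724, 0.5740).
Drum 2:
Iterate (Newton) starting at ψ₂ = 0.5:
  ψ₂ = 0.500: g = -0.0893, g' = -0.768 → ψ₂ = 0.384
  ψ₂ = 0.384: g = 0.0081, g' = -0.926 → ψ₂ = 0.392
Converged at ψ₂ = 0.392.
  1: x = 0.093, y = 0.502
  2: x = 0.186, y = 0.152
  3: x = 0.721, y = 0.346

x_2 (drum 2) = 0.186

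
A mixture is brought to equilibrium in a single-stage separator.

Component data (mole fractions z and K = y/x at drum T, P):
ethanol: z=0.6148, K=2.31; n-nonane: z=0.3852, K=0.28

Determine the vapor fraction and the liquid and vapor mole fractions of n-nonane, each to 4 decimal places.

Let ψ = V/F and solve Σ zᵢ(Kᵢ−1)/(1+ψ(Kᵢ−1)) = 0.
Feasibility: ΣzᵢKᵢ = 1.5280, Σzᵢ/Kᵢ = 1.6419 — both > 1, two phases present.
Binary case is linear: z₁(K₁−1)(1+ψ(K₂−1)) + z₂(K₂−1)(1+ψ(K₁−1)) = 0
⇒ ψ = [z₁(K₁−1)+z₂(K₂−1)] / [−(K₁−1)(K₂−1)] = 0.52804/0.94320 = 0.5598
Compositions from xᵢ = zᵢ/(1+ψ(Kᵢ−1)), yᵢ = Kᵢxᵢ:
  ethanol: x = 0.3547, y = 0.8193
  n-nonane: x = 0.6453, y = 0.1807

ψ = 0.5598, x_n-nonane = 0.6453, y_n-nonane = 0.1807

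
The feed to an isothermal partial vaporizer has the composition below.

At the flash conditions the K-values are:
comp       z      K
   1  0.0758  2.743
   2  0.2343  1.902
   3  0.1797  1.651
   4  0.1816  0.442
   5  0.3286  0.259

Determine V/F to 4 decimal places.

Rachford–Rice: g(V/F) = Σ zᵢ(Kᵢ−1)/(1+V/F(Kᵢ−1)) = 0.
g(0) = ΣzᵢKᵢ − 1 = 0.1156 and g(1) = 1 − Σzᵢ/Kᵢ = -0.9392, so a root lies in (0, 1).
Newton iteration, V/F⁰ = 0.55:
  V/F = 0.5500: g = -0.26234, g' = -0.8182 → V/F = 0.2294
  V/F = 0.2294: g = -0.03829, g' = -0.6423 → V/F = 0.1698
  V/F = 0.1698: g = 0.00009, g' = -0.6473 → V/F = 0.1699
Converged at V/F = 0.1699.

V/F = 0.1699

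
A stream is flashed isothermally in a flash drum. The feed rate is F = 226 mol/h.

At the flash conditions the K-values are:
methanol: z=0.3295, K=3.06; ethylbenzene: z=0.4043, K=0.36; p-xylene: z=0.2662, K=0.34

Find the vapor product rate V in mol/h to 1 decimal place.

Material balance + equilibrium reduce to Σ zᵢ(Kᵢ−1)/(1+V/F(Kᵢ−1)) = 0.
Feasibility: ΣzᵢKᵢ = 1.2443, Σzᵢ/Kᵢ = 2.0137 — both > 1, two phases present.
Iterate (Newton) starting at V/F = 0.58:
  V/F = 0.5800: g = -0.38690, g' = -1.0135 → V/F = 0.1983
  V/F = 0.1983: g = -0.01655, g' = -1.0756 → V/F = 0.1829
  V/F = 0.1829: g = 0.00019, g' = -1.1001 → V/F = 0.1830
Converged at V/F = 0.1830.
Then V = V/F·F = 0.1830·226 = 41.4 mol/h and L = F − V = 184.6 mol/h.

V = 41.4 mol/h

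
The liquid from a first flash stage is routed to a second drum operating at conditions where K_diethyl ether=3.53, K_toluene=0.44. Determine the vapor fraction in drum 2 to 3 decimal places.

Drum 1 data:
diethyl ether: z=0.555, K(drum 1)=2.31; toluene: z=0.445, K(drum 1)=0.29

V/F (drum 2) = 0.371

Drum 1:
Let ψ₁ = V/F and solve Σ zᵢ(Kᵢ−1)/(1+ψ₁(Kᵢ−1)) = 0.
Check two-phase: ΣzᵢKᵢ = 1.411 > 1 and Σzᵢ/Kᵢ = 1.775 > 1, so g(0) = 0.411 > 0 and g(1) = -0.775 < 0.
Binary case is linear: z₁(K₁−1)(1+ψ₁(K₂−1)) + z₂(K₂−1)(1+ψ₁(K₁−1)) = 0
⇒ ψ₁ = [z₁(K₁−1)+z₂(K₂−1)] / [−(K₁−1)(K₂−1)] = 0.4111/0.9301 = 0.442
Drum-1 compositions:
  diethyl ether: x = 0.351, y = 0.812
  toluene: x = 0.649, y = 0.188
Drum-2 feed = drum-1 liquid: z₂ = (0.3515, 0.6485).
Drum 2:
Rachford–Rice: g(ψ₂) = Σ zᵢ(Kᵢ−1)/(1+ψ₂(Kᵢ−1)) = 0.
Check two-phase: ΣzᵢKᵢ = 1.526 > 1 and Σzᵢ/Kᵢ = 1.573 > 1, so g(0) = 0.526 > 0 and g(1) = -0.573 < 0.
Binary case is linear: z₁(K₁−1)(1+ψ₂(K₂−1)) + z₂(K₂−1)(1+ψ₂(K₁−1)) = 0
⇒ ψ₂ = [z₁(K₁−1)+z₂(K₂−1)] / [−(K₁−1)(K₂−1)] = 0.5261/1.4168 = 0.371
  diethyl ether: x = 0.181, y = 0.640
  toluene: x = 0.819, y = 0.360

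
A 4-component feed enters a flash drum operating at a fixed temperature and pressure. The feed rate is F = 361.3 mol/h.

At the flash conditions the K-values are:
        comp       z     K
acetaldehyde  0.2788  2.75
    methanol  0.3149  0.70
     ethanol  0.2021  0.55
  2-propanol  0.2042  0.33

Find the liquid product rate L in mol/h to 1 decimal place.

L = 287.4 mol/h

Rachford–Rice: g(V/F) = Σ zᵢ(Kᵢ−1)/(1+V/F(Kᵢ−1)) = 0.
Feasibility: ΣzᵢKᵢ = 1.1657, Σzᵢ/Kᵢ = 1.5375 — both > 1, two phases present.
Iterate (Newton) starting at V/F = 0.5:
  V/F = 0.5000: g = -0.17401, g' = -0.5575 → V/F = 0.1879
  V/F = 0.1879: g = 0.01120, g' = -0.6842 → V/F = 0.2043
  V/F = 0.2043: g = 0.00013, g' = -0.6682 → V/F = 0.2045
Converged at V/F = 0.2045.
Then V = V/F·F = 0.2045·361.3 = 73.9 mol/h and L = F − V = 287.4 mol/h.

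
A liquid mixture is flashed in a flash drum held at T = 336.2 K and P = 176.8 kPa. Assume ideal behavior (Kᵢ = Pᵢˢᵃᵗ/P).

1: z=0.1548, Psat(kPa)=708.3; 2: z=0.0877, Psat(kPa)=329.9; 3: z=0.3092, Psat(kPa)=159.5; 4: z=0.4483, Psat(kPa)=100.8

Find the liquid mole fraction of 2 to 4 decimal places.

Raoult's law: Kᵢ = Pᵢˢᵃᵗ/P = Pᵢˢᵃᵗ/176.8.
  K_1 = 708.3/176.8 = 4.006222, K_2 = 329.9/176.8 = 1.865950, K_3 = 159.5/176.8 = 0.902149, K_4 = 100.8/176.8 = 0.570136
Rachford–Rice: g(V/F) = Σ zᵢ(Kᵢ−1)/(1+V/F(Kᵢ−1)) = 0.
g(0) = ΣzᵢKᵢ − 1 = 0.3183 and g(1) = 1 − Σzᵢ/Kᵢ = -0.2147, so a root lies in (0, 1).
Newton iteration, V/F⁰ = 0.5:
  V/F = 0.5000: g = -0.03837, g' = -0.3930 → V/F = 0.4024
  V/F = 0.4024: g = 0.00242, g' = -0.4470 → V/F = 0.4078
Converged at V/F = 0.4078.
Compositions from xᵢ = zᵢ/(1+V/F(Kᵢ−1)), yᵢ = Kᵢxᵢ:
  1: x = 0.0695, y = 0.2786
  2: x = 0.0648, y = 0.1209
  3: x = 0.3221, y = 0.2905
  4: x = 0.5436, y = 0.3099

x_2 = 0.0648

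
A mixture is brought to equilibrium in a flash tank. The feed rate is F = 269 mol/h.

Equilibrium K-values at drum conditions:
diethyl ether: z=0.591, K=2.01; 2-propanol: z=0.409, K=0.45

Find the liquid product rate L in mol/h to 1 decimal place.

L = 88.9 mol/h

Newton–Raphson from ψ = 0.5:
  ψ = 0.500: g = 0.0863, g' = -0.502 → ψ = 0.672
  ψ = 0.672: g = -0.0013, g' = -0.525 → ψ = 0.670
Converged at ψ = 0.670.
Then V = ψ·F = 0.6696·269 = 180.1 mol/h and L = F − V = 88.9 mol/h.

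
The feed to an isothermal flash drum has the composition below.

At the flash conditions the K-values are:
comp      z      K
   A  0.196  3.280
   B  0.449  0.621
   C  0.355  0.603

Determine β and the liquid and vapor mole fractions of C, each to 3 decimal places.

β = 0.154, x_C = 0.378, y_C = 0.228

Let β = V/F and solve Σ zᵢ(Kᵢ−1)/(1+β(Kᵢ−1)) = 0.
Feasibility: ΣzᵢKᵢ = 1.136, Σzᵢ/Kᵢ = 1.372 — both > 1, two phases present.
Newton iteration, β⁰ = 0.39:
  β = 0.390: g = -0.1299, g' = -0.453 → β = 0.103
  β = 0.103: g = 0.0379, g' = -0.799 → β = 0.150
  β = 0.150: g = 0.0024, g' = -0.701 → β = 0.154
Converged at β = 0.154.
Compositions from xᵢ = zᵢ/(1+β(Kᵢ−1)), yᵢ = Kᵢxᵢ:
  A: x = 0.145, y = 0.476
  B: x = 0.477, y = 0.296
  C: x = 0.378, y = 0.228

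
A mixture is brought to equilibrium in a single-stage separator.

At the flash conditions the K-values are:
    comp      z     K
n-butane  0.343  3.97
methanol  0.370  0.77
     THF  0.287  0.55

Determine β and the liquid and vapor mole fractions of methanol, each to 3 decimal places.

β = 0.790, x_methanol = 0.452, y_methanol = 0.348

Newton iteration, β⁰ = 0.58:
  β = 0.580: g = 0.1012, g' = -0.541 → β = 0.767
  β = 0.767: g = 0.0101, g' = -0.446 → β = 0.790
Converged at β = 0.790.
Compositions from xᵢ = zᵢ/(1+β(Kᵢ−1)), yᵢ = Kᵢxᵢ:
  n-butane: x = 0.102, y = 0.407
  methanol: x = 0.452, y = 0.348
  THF: x = 0.445, y = 0.245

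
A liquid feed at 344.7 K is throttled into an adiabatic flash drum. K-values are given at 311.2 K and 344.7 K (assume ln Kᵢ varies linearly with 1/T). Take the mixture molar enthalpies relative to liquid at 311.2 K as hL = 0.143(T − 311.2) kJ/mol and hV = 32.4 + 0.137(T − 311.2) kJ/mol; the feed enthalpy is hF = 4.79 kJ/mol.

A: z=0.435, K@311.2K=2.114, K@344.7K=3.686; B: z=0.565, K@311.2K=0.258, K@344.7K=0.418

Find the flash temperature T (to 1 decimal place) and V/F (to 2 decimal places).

T = 314.1 K, V/F = 0.14

Adiabatic flash: solve Rachford–Rice at each trial T, then check hF = ψ·hV(T) + (1−ψ)·hL(T).
  T = 311.2 K: K = (2.114, 0.258), RR gives ψ = 0.079, H_out = 2.562 kJ/mol
  T = 344.7 K: K = (3.686, 0.418), RR gives ψ = 0.537, H_out = 22.084 kJ/mol
  T = 327.9 K: K = (2.829, 0.332), RR gives ψ = 0.343, H_out = 13.451 kJ/mol
  T = 319.5 K: K = (2.453, 0.294), RR gives ψ = 0.227, H_out = 8.524 kJ/mol
  T = 315.4 K: K = (2.281, 0.276), RR gives ψ = 0.160, H_out = 5.767 kJ/mol
  T = 313.3 K: K = (2.197, 0.267), RR gives ψ = 0.121, H_out = 4.222 kJ/mol
Linear interpolation between T = 313.3 (H_out = 4.222) and T = 315.4 (H_out = 5.767) on hF = 4.79 gives T ≈ 314.1 K, at which ψ = 0.14.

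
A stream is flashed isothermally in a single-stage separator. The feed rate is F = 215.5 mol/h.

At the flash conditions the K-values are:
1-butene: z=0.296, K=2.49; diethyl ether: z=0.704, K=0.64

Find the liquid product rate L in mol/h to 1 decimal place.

L = 140.1 mol/h

Rachford–Rice: g(V/F) = Σ zᵢ(Kᵢ−1)/(1+V/F(Kᵢ−1)) = 0.
Feasibility: ΣzᵢKᵢ = 1.188, Σzᵢ/Kᵢ = 1.219 — both > 1, two phases present.
Binary case is linear: z₁(K₁−1)(1+V/F(K₂−1)) + z₂(K₂−1)(1+V/F(K₁−1)) = 0
⇒ V/F = [z₁(K₁−1)+z₂(K₂−1)] / [−(K₁−1)(K₂−1)] = 0.1876/0.5364 = 0.350
Then V = V/F·F = 0.3497·215.5 = 75.4 mol/h and L = F − V = 140.1 mol/h.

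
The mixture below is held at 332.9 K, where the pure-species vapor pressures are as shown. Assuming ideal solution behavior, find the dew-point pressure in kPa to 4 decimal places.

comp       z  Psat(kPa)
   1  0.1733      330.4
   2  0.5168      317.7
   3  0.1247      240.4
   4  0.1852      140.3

Pdew = 250.6294 kPa

At the dew point ψ → 1, so Σzᵢ/Kᵢ = 1 with Kᵢ = Pᵢˢᵃᵗ/P ⇒ 1/P = Σzᵢ/Pᵢˢᵃᵗ.
1/P = 0.1733/330.4 + 0.5168/317.7 + 0.1247/240.4 + 0.1852/140.3 = 0.0039900 ⇒ P = 250.6294 kPa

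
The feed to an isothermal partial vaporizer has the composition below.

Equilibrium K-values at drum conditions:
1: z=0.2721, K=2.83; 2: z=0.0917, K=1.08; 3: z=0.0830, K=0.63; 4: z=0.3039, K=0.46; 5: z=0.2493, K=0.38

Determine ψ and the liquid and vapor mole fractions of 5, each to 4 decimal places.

ψ = 0.1710, x_5 = 0.2789, y_5 = 0.1060

Newton–Raphson from ψ = 0.5:
  ψ = 0.5000: g = -0.21942, g' = -0.6337 → ψ = 0.1538
  ψ = 0.1538: g = 0.01347, g' = -0.7908 → ψ = 0.1708
  ψ = 0.1708: g = 0.00018, g' = -0.7699 → ψ = 0.1710
Converged at ψ = 0.1710.
Compositions from xᵢ = zᵢ/(1+ψ(Kᵢ−1)), yᵢ = Kᵢxᵢ:
  1: x = 0.2072, y = 0.5865
  2: x = 0.0905, y = 0.0977
  3: x = 0.0886, y = 0.0558
  4: x = 0.3348, y = 0.1540
  5: x = 0.2789, y = 0.1060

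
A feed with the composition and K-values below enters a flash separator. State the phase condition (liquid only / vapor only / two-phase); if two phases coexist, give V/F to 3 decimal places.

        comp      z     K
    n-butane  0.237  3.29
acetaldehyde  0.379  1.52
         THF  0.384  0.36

ΣzᵢKᵢ = 1.494; Σzᵢ/Kᵢ = 1.388.
Both exceed 1, so a two-phase solution exists.
Newton iteration, ψ⁰ = 0.5:
  ψ = 0.500: g = 0.0480, g' = -0.675 → ψ = 0.571
Converged at ψ = 0.571.

two-phase, V/F = 0.571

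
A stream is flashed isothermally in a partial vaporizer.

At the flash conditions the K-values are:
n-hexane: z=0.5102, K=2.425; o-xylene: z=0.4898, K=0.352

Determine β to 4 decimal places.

β = 0.4436

Rachford–Rice: g(β) = Σ zᵢ(Kᵢ−1)/(1+β(Kᵢ−1)) = 0.
g(0) = ΣzᵢKᵢ − 1 = 0.4096 and g(1) = 1 − Σzᵢ/Kᵢ = -0.6019, so a root lies in (0, 1).
Binary case is linear: z₁(K₁−1)(1+β(K₂−1)) + z₂(K₂−1)(1+β(K₁−1)) = 0
⇒ β = [z₁(K₁−1)+z₂(K₂−1)] / [−(K₁−1)(K₂−1)] = 0.40964/0.92340 = 0.4436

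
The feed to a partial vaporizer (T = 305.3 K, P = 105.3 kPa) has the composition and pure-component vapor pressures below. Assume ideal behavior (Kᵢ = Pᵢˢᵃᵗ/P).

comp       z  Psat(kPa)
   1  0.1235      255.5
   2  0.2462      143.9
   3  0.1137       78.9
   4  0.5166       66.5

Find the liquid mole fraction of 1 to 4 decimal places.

Raoult's law: Kᵢ = Pᵢˢᵃᵗ/P = Pᵢˢᵃᵗ/105.3.
  K_1 = 255.5/105.3 = 2.426401, K_2 = 143.9/105.3 = 1.366572, K_3 = 78.9/105.3 = 0.749288, K_4 = 66.5/105.3 = 0.631529
Material balance + equilibrium reduce to Σ zᵢ(Kᵢ−1)/(1+V/F(Kᵢ−1)) = 0.
Feasibility: ΣzᵢKᵢ = 1.0476, Σzᵢ/Kᵢ = 1.2008 — both > 1, two phases present.
Newton–Raphson from V/F = 0.63:
  V/F = 0.6300: g = -0.11565, g' = -0.2206 → V/F = 0.1057
  V/F = 0.1057: g = 0.01262, g' = -0.3039 → V/F = 0.1472
  V/F = 0.1472: g = 0.00035, g' = -0.2875 → V/F = 0.1484
Converged at V/F = 0.1484.
Compositions from xᵢ = zᵢ/(1+V/F(Kᵢ−1)), yᵢ = Kᵢxᵢ:
  1: x = 0.1019, y = 0.2473
  2: x = 0.2335, y = 0.3191
  3: x = 0.1181, y = 0.0885
  4: x = 0.5465, y = 0.3451

x_1 = 0.1019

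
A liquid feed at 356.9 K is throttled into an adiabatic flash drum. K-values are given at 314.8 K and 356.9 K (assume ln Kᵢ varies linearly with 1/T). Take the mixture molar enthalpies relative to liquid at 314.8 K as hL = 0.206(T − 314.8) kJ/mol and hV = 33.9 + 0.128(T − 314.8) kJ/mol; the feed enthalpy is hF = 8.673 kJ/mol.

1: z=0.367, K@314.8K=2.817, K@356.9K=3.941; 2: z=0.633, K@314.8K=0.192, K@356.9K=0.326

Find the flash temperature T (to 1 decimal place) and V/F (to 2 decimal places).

Adiabatic flash: solve Rachford–Rice at each trial T, then check hF = ψ·hV(T) + (1−ψ)·hL(T).
  T = 314.8 K: K = (2.817, 0.192), RR gives ψ = 0.106, H_out = 3.588 kJ/mol
  T = 356.9 K: K = (3.941, 0.326), RR gives ψ = 0.329, H_out = 18.754 kJ/mol
  T = 335.9 K: K = (3.369, 0.255), RR gives ψ = 0.225, H_out = 11.605 kJ/mol
  T = 325.4 K: K = (3.091, 0.222), RR gives ψ = 0.169, H_out = 7.776 kJ/mol
  T = 330.6 K: K = (3.227, 0.238), RR gives ψ = 0.197, H_out = 9.704 kJ/mol
  T = 328.0 K: K = (3.159, 0.230), RR gives ψ = 0.183, H_out = 8.748 kJ/mol
  T = 326.7 K: K = (3.125, 0.226), RR gives ψ = 0.176, H_out = 8.264 kJ/mol
Linear interpolation between T = 326.7 (H_out = 8.264) and T = 328.0 (H_out = 8.748) on hF = 8.673 gives T ≈ 327.8 K, at which ψ = 0.18.

T = 327.8 K, V/F = 0.18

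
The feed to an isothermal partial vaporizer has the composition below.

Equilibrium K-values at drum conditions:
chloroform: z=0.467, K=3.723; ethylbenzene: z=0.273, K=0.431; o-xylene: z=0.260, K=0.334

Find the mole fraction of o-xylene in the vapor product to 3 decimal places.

y_o-xylene = 0.138

Rachford–Rice: g(V/F) = Σ zᵢ(Kᵢ−1)/(1+V/F(Kᵢ−1)) = 0.
g(0) = ΣzᵢKᵢ − 1 = 0.943 and g(1) = 1 − Σzᵢ/Kᵢ = -0.537, so a root lies in (0, 1).
Newton–Raphson from V/F = 0.63:
  V/F = 0.630: g = -0.0722, g' = -1.027 → V/F = 0.560
Converged at V/F = 0.560.
Compositions from xᵢ = zᵢ/(1+V/F(Kᵢ−1)), yᵢ = Kᵢxᵢ:
  chloroform: x = 0.185, y = 0.689
  ethylbenzene: x = 0.401, y = 0.173
  o-xylene: x = 0.414, y = 0.138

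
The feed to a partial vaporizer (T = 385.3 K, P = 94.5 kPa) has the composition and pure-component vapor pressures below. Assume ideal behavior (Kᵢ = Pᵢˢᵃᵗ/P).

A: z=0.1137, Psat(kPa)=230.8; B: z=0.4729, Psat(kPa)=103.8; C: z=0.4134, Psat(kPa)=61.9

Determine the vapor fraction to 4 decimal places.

Raoult's law: Kᵢ = Pᵢˢᵃᵗ/P = Pᵢˢᵃᵗ/94.5.
  K_A = 230.8/94.5 = 2.442328, K_B = 103.8/94.5 = 1.098413, K_C = 61.9/94.5 = 0.655026
Rachford–Rice: g(ψ) = Σ zᵢ(Kᵢ−1)/(1+ψ(Kᵢ−1)) = 0.
g(0) = ΣzᵢKᵢ − 1 = 0.0679 and g(1) = 1 − Σzᵢ/Kᵢ = -0.1082, so a root lies in (0, 1).
Iterate (Newton) starting at ψ = 0.5:
  ψ = 0.5000: g = -0.03270, g' = -0.1558 → ψ = 0.2902
  ψ = 0.2902: g = 0.00238, g' = -0.1826 → ψ = 0.3032
  ψ = 0.3032: g = 0.00002, g' = -0.1802 → ψ = 0.3033
Converged at ψ = 0.3033.

ψ = 0.3033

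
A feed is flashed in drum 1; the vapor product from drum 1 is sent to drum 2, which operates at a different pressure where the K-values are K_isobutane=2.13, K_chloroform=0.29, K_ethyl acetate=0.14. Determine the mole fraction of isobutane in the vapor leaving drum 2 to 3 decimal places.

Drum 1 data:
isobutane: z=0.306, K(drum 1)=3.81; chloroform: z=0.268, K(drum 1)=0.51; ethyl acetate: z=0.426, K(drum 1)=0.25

y_isobutane (drum 2) = 0.874

Drum 1:
Let ψ₁ = V/F and solve Σ zᵢ(Kᵢ−1)/(1+ψ₁(Kᵢ−1)) = 0.
g(0) = ΣzᵢKᵢ − 1 = 0.409 and g(1) = 1 − Σzᵢ/Kᵢ = -1.310, so a root lies in (0, 1).
Iterate (Newton) starting at ψ₁ = 0.5:
  ψ₁ = 0.500: g = -0.3276, g' = -1.144 → ψ₁ = 0.214
  ψ₁ = 0.214: g = 0.0102, g' = -1.363 → ψ₁ = 0.221
Converged at ψ₁ = 0.221.
Drum-1 compositions:
  isobutane: x = 0.189, y = 0.719
  chloroform: x = 0.301, y = 0.153
  ethyl acetate: x = 0.511, y = 0.128
Drum-2 feed = drum-1 vapor: z₂ = (0.7190, 0.1533, 0.1277).
Drum 2:
Newton iteration, ψ₂⁰ = 0.5:
  ψ₂ = 0.500: g = 0.1578, g' = -0.851 → ψ₂ = 0.685
  ψ₂ = 0.685: g = -0.0215, g' = -1.145 → ψ₂ = 0.667
  ψ₂ = 0.667: g = -0.0005, g' = -1.096 → ψ₂ = 0.666
Converged at ψ₂ = 0.666.
  isobutane: x = 0.410, y = 0.874
  chloroform: x = 0.291, y = 0.084
  ethyl acetate: x = 0.299, y = 0.042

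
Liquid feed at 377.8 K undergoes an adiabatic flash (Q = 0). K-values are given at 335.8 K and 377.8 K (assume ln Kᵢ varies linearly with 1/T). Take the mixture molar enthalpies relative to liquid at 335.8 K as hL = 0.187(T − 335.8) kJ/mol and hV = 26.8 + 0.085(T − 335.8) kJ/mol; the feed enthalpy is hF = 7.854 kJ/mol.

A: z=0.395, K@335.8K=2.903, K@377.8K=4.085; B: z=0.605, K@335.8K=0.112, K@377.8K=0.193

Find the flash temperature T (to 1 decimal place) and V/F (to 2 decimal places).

T = 351.1 K, V/F = 0.20

Adiabatic flash: solve Rachford–Rice at each trial T, then check hF = ψ·hV(T) + (1−ψ)·hL(T).
  T = 335.8 K: K = (2.903, 0.112), RR gives ψ = 0.127, H_out = 3.401 kJ/mol
  T = 377.8 K: K = (4.085, 0.193), RR gives ψ = 0.293, H_out = 14.459 kJ/mol
  T = 356.8 K: K = (3.478, 0.149), RR gives ψ = 0.220, H_out = 9.358 kJ/mol
  T = 346.3 K: K = (3.186, 0.130), RR gives ψ = 0.177, H_out = 6.525 kJ/mol
  T = 351.6 K: K = (3.333, 0.140), RR gives ψ = 0.200, H_out = 7.985 kJ/mol
  T = 349.0 K: K = (3.261, 0.135), RR gives ψ = 0.189, H_out = 7.277 kJ/mol
  T = 350.3 K: K = (3.297, 0.137), RR gives ψ = 0.194, H_out = 7.633 kJ/mol
Linear interpolation between T = 350.3 (H_out = 7.633) and T = 351.6 (H_out = 7.985) on hF = 7.854 gives T ≈ 351.1 K, at which ψ = 0.20.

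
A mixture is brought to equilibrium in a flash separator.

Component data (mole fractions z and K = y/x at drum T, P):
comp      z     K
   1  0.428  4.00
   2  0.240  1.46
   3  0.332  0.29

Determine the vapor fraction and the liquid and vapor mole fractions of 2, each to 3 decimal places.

Rachford–Rice: g(ψ) = Σ zᵢ(Kᵢ−1)/(1+ψ(Kᵢ−1)) = 0.
g(0) = ΣzᵢKᵢ − 1 = 1.159 and g(1) = 1 − Σzᵢ/Kᵢ = -0.416, so a root lies in (0, 1).
Newton iteration, ψ⁰ = 0.66:
  ψ = 0.660: g = 0.0720, g' = -1.056 → ψ = 0.728
  ψ = 0.728: g = -0.0021, g' = -1.126 → ψ = 0.726
Converged at ψ = 0.726.
Compositions from xᵢ = zᵢ/(1+ψ(Kᵢ−1)), yᵢ = Kᵢxᵢ:
  1: x = 0.135, y = 0.539
  2: x = 0.180, y = 0.263
  3: x = 0.685, y = 0.199

ψ = 0.726, x_2 = 0.180, y_2 = 0.263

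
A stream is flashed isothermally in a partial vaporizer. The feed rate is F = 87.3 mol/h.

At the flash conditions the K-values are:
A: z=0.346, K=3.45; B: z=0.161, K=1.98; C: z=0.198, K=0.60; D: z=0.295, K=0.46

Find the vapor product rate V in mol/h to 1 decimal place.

Let ψ = V/F and solve Σ zᵢ(Kᵢ−1)/(1+ψ(Kᵢ−1)) = 0.
g(0) = ΣzᵢKᵢ − 1 = 0.767 and g(1) = 1 − Σzᵢ/Kᵢ = -0.153, so a root lies in (0, 1).
Newton–Raphson from ψ = 0.5:
  ψ = 0.500: g = 0.1697, g' = -0.700 → ψ = 0.742
  ψ = 0.742: g = 0.0135, g' = -0.617 → ψ = 0.764
Converged at ψ = 0.764.
Then V = ψ·F = 0.7643·87.3 = 66.7 mol/h and L = F − V = 20.6 mol/h.

V = 66.7 mol/h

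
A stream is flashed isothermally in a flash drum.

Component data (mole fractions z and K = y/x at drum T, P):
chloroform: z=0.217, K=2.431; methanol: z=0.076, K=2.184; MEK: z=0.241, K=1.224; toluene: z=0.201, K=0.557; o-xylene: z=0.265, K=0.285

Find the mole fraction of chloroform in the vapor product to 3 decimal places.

y_chloroform = 0.376

Rachford–Rice: g(β) = Σ zᵢ(Kᵢ−1)/(1+β(Kᵢ−1)) = 0.
Feasibility: ΣzᵢKᵢ = 1.176, Σzᵢ/Kᵢ = 1.612 — both > 1, two phases present.
Newton iteration, β⁰ = 0.63:
  β = 0.630: g = -0.2061, g' = -0.692 → β = 0.332
  β = 0.332: g = -0.0275, g' = -0.557 → β = 0.283
Converged at β = 0.283.
Compositions from xᵢ = zᵢ/(1+β(Kᵢ−1)), yᵢ = Kᵢxᵢ:
  chloroform: x = 0.154, y = 0.376
  methanol: x = 0.057, y = 0.124
  MEK: x = 0.227, y = 0.277
  toluene: x = 0.230, y = 0.128
  o-xylene: x = 0.332, y = 0.095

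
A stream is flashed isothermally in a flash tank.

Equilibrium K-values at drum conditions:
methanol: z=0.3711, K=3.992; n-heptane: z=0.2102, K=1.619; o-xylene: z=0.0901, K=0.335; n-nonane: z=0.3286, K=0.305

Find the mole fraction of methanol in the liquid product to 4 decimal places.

Rachford–Rice: g(V/F) = Σ zᵢ(Kᵢ−1)/(1+V/F(Kᵢ−1)) = 0.
g(0) = ΣzᵢKᵢ − 1 = 0.9522 and g(1) = 1 − Σzᵢ/Kᵢ = -0.5691, so a root lies in (0, 1).
Iterate (Newton) starting at V/F = 0.5:
  V/F = 0.5000: g = 0.10444, g' = -1.0424 → V/F = 0.6002
  V/F = 0.6002: g = 0.00049, g' = -1.0454 → V/F = 0.6007
Converged at V/F = 0.6007.
Compositions from xᵢ = zᵢ/(1+V/F(Kᵢ−1)), yᵢ = Kᵢxᵢ:
  methanol: x = 0.1327, y = 0.5296
  n-heptane: x = 0.1532, y = 0.2481
  o-xylene: x = 0.1500, y = 0.0503
  n-nonane: x = 0.5641, y = 0.1720

x_methanol = 0.1327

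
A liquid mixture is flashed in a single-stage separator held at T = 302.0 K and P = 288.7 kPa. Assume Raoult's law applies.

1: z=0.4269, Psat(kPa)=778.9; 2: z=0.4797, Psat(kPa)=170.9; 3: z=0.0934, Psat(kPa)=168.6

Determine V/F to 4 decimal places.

V/F = 0.7054

Raoult's law: Kᵢ = Pᵢˢᵃᵗ/P = Pᵢˢᵃᵗ/288.7.
  K_1 = 778.9/288.7 = 2.697956, K_2 = 170.9/288.7 = 0.591964, K_3 = 168.6/288.7 = 0.583997
Material balance + equilibrium reduce to Σ zᵢ(Kᵢ−1)/(1+V/F(Kᵢ−1)) = 0.
Feasibility: ΣzᵢKᵢ = 1.4903, Σzᵢ/Kᵢ = 1.1285 — both > 1, two phases present.
Newton–Raphson from V/F = 0.5:
  V/F = 0.5000: g = 0.09707, g' = -0.5118 → V/F = 0.6896
  V/F = 0.6896: g = 0.00701, g' = -0.4476 → V/F = 0.7053
  V/F = 0.7053: g = 0.00002, g' = -0.4447 → V/F = 0.7054
Converged at V/F = 0.7054.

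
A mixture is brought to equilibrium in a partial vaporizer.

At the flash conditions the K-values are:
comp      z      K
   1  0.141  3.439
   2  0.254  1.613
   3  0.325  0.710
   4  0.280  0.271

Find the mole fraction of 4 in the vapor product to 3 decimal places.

y_4 = 0.092

Rachford–Rice: g(V/F) = Σ zᵢ(Kᵢ−1)/(1+V/F(Kᵢ−1)) = 0.
g(0) = ΣzᵢKᵢ − 1 = 0.201 and g(1) = 1 − Σzᵢ/Kᵢ = -0.689, so a root lies in (0, 1).
Newton iteration, V/F⁰ = 0.35:
  V/F = 0.350: g = -0.0652, g' = -0.611 → V/F = 0.243
  V/F = 0.243: g = 0.0018, g' = -0.654 → V/F = 0.246
Converged at V/F = 0.246.
Compositions from xᵢ = zᵢ/(1+V/F(Kᵢ−1)), yᵢ = Kᵢxᵢ:
  1: x = 0.088, y = 0.303
  2: x = 0.221, y = 0.356
  3: x = 0.350, y = 0.248
  4: x = 0.341, y = 0.092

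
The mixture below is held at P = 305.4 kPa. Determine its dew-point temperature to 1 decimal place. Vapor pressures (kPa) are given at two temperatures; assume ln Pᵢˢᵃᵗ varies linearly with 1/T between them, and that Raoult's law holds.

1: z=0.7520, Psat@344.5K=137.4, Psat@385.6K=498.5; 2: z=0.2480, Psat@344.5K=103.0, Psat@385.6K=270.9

Dew-point temperature: Σzᵢ·P/Pᵢˢᵃᵗ(T) = 1. Interpolate ln Pᵢˢᵃᵗ = aᵢ + bᵢ/T.
  T = 344.5 K: ΣzᵢP/Pᵢˢᵃᵗ = 2.4068
  T = 385.6 K: ΣzᵢP/Pᵢˢᵃᵗ = 0.7403
  T = 365.1 K: ΣzᵢP/Pᵢˢᵃᵗ = 1.2857
  T = 375.4 K: ΣzᵢP/Pᵢˢᵃᵗ = 0.9663
  T = 370.2 K: ΣzᵢP/Pᵢˢᵃᵗ = 1.1138
  T = 372.8 K: ΣzᵢP/Pᵢˢᵃᵗ = 1.0369
  T = 374.1 K: ΣzᵢP/Pᵢˢᵃᵗ = 1.0008
Interpolating between 374.1 K and 375.4 K gives T ≈ 374.1 K.

T = 374.1 K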